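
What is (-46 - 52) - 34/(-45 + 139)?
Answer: -4623/47 ≈ -98.362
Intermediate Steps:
(-46 - 52) - 34/(-45 + 139) = -98 - 34/94 = -98 - 34*1/94 = -98 - 17/47 = -4623/47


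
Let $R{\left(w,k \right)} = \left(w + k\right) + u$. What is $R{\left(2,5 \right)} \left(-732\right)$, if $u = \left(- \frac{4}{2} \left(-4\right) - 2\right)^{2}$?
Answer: $-31476$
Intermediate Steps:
$u = 36$ ($u = \left(\left(-4\right) \frac{1}{2} \left(-4\right) - 2\right)^{2} = \left(\left(-2\right) \left(-4\right) - 2\right)^{2} = \left(8 - 2\right)^{2} = 6^{2} = 36$)
$R{\left(w,k \right)} = 36 + k + w$ ($R{\left(w,k \right)} = \left(w + k\right) + 36 = \left(k + w\right) + 36 = 36 + k + w$)
$R{\left(2,5 \right)} \left(-732\right) = \left(36 + 5 + 2\right) \left(-732\right) = 43 \left(-732\right) = -31476$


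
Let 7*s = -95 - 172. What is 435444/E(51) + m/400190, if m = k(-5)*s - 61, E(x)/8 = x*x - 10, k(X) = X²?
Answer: 152459391283/7258246030 ≈ 21.005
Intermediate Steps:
s = -267/7 (s = (-95 - 172)/7 = (⅐)*(-267) = -267/7 ≈ -38.143)
E(x) = -80 + 8*x² (E(x) = 8*(x*x - 10) = 8*(x² - 10) = 8*(-10 + x²) = -80 + 8*x²)
m = -7102/7 (m = (-5)²*(-267/7) - 61 = 25*(-267/7) - 61 = -6675/7 - 61 = -7102/7 ≈ -1014.6)
435444/E(51) + m/400190 = 435444/(-80 + 8*51²) - 7102/7/400190 = 435444/(-80 + 8*2601) - 7102/7*1/400190 = 435444/(-80 + 20808) - 3551/1400665 = 435444/20728 - 3551/1400665 = 435444*(1/20728) - 3551/1400665 = 108861/5182 - 3551/1400665 = 152459391283/7258246030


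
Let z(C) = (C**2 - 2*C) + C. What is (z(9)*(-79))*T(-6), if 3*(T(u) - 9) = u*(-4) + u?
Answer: -85320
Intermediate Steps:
z(C) = C**2 - C
T(u) = 9 - u (T(u) = 9 + (u*(-4) + u)/3 = 9 + (-4*u + u)/3 = 9 + (-3*u)/3 = 9 - u)
(z(9)*(-79))*T(-6) = ((9*(-1 + 9))*(-79))*(9 - 1*(-6)) = ((9*8)*(-79))*(9 + 6) = (72*(-79))*15 = -5688*15 = -85320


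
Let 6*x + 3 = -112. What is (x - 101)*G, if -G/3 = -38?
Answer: -13699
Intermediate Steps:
x = -115/6 (x = -1/2 + (1/6)*(-112) = -1/2 - 56/3 = -115/6 ≈ -19.167)
G = 114 (G = -3*(-38) = 114)
(x - 101)*G = (-115/6 - 101)*114 = -721/6*114 = -13699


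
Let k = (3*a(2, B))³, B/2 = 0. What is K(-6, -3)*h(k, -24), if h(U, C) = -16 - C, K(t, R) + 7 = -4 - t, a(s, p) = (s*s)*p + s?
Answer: -40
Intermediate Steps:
B = 0 (B = 2*0 = 0)
a(s, p) = s + p*s² (a(s, p) = s²*p + s = p*s² + s = s + p*s²)
K(t, R) = -11 - t (K(t, R) = -7 + (-4 - t) = -11 - t)
k = 216 (k = (3*(2*(1 + 0*2)))³ = (3*(2*(1 + 0)))³ = (3*(2*1))³ = (3*2)³ = 6³ = 216)
K(-6, -3)*h(k, -24) = (-11 - 1*(-6))*(-16 - 1*(-24)) = (-11 + 6)*(-16 + 24) = -5*8 = -40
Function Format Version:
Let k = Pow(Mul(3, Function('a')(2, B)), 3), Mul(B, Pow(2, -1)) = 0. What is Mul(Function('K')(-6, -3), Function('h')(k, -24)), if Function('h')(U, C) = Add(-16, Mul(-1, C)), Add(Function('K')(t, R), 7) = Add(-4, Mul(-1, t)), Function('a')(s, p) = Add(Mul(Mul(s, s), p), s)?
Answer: -40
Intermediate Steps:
B = 0 (B = Mul(2, 0) = 0)
Function('a')(s, p) = Add(s, Mul(p, Pow(s, 2))) (Function('a')(s, p) = Add(Mul(Pow(s, 2), p), s) = Add(Mul(p, Pow(s, 2)), s) = Add(s, Mul(p, Pow(s, 2))))
Function('K')(t, R) = Add(-11, Mul(-1, t)) (Function('K')(t, R) = Add(-7, Add(-4, Mul(-1, t))) = Add(-11, Mul(-1, t)))
k = 216 (k = Pow(Mul(3, Mul(2, Add(1, Mul(0, 2)))), 3) = Pow(Mul(3, Mul(2, Add(1, 0))), 3) = Pow(Mul(3, Mul(2, 1)), 3) = Pow(Mul(3, 2), 3) = Pow(6, 3) = 216)
Mul(Function('K')(-6, -3), Function('h')(k, -24)) = Mul(Add(-11, Mul(-1, -6)), Add(-16, Mul(-1, -24))) = Mul(Add(-11, 6), Add(-16, 24)) = Mul(-5, 8) = -40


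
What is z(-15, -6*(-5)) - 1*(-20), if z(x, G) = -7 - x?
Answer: 28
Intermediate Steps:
z(-15, -6*(-5)) - 1*(-20) = (-7 - 1*(-15)) - 1*(-20) = (-7 + 15) + 20 = 8 + 20 = 28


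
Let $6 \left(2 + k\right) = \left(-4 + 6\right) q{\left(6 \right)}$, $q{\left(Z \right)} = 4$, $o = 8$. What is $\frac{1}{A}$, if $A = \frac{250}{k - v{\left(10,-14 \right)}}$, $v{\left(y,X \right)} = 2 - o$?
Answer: $\frac{8}{375} \approx 0.021333$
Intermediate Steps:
$v{\left(y,X \right)} = -6$ ($v{\left(y,X \right)} = 2 - 8 = -6$)
$k = - \frac{2}{3}$ ($k = -2 + \frac{\left(-4 + 6\right) 4}{6} = -2 + \frac{2 \cdot 4}{6} = -2 + \frac{1}{6} \cdot 8 = -2 + \frac{4}{3} = - \frac{2}{3} \approx -0.66667$)
$A = \frac{375}{8}$ ($A = \frac{250}{- \frac{2}{3} - -6} = \frac{250}{- \frac{2}{3} + 6} = \frac{250}{\frac{16}{3}} = 250 \cdot \frac{3}{16} = \frac{375}{8} \approx 46.875$)
$\frac{1}{A} = \frac{1}{\frac{375}{8}} = \frac{8}{375}$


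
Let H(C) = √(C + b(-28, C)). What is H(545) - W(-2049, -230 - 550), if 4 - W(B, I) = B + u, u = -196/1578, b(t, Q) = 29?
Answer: -1619915/789 + √574 ≈ -2029.2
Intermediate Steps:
u = -98/789 (u = -196*1/1578 = -98/789 ≈ -0.12421)
H(C) = √(29 + C) (H(C) = √(C + 29) = √(29 + C))
W(B, I) = 3254/789 - B (W(B, I) = 4 - (B - 98/789) = 4 - (-98/789 + B) = 4 + (98/789 - B) = 3254/789 - B)
H(545) - W(-2049, -230 - 550) = √(29 + 545) - (3254/789 - 1*(-2049)) = √574 - (3254/789 + 2049) = √574 - 1*1619915/789 = √574 - 1619915/789 = -1619915/789 + √574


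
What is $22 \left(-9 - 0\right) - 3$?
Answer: $-201$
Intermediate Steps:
$22 \left(-9 - 0\right) - 3 = 22 \left(-9 + 0\right) - 3 = 22 \left(-9\right) - 3 = -198 - 3 = -201$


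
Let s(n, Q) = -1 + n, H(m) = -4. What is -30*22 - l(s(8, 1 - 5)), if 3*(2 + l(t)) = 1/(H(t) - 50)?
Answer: -106595/162 ≈ -657.99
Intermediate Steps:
l(t) = -325/162 (l(t) = -2 + 1/(3*(-4 - 50)) = -2 + (⅓)/(-54) = -2 + (⅓)*(-1/54) = -2 - 1/162 = -325/162)
-30*22 - l(s(8, 1 - 5)) = -30*22 - 1*(-325/162) = -660 + 325/162 = -106595/162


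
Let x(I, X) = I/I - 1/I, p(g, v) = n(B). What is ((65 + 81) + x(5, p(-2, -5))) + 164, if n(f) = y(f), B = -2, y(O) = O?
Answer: 1554/5 ≈ 310.80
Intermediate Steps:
n(f) = f
p(g, v) = -2
x(I, X) = 1 - 1/I
((65 + 81) + x(5, p(-2, -5))) + 164 = ((65 + 81) + (-1 + 5)/5) + 164 = (146 + (1/5)*4) + 164 = (146 + 4/5) + 164 = 734/5 + 164 = 1554/5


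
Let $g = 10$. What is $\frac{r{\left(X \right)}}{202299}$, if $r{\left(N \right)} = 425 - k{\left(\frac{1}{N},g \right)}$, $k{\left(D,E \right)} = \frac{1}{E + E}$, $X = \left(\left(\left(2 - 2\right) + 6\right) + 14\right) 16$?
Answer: $\frac{2833}{1348660} \approx 0.0021006$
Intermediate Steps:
$X = 320$ ($X = \left(\left(0 + 6\right) + 14\right) 16 = \left(6 + 14\right) 16 = 20 \cdot 16 = 320$)
$k{\left(D,E \right)} = \frac{1}{2 E}$
$r{\left(N \right)} = \frac{8499}{20}$ ($r{\left(N \right)} = 425 - \frac{1}{2 \cdot 10} = 425 - \frac{1}{2} \cdot \frac{1}{10} = 425 - \frac{1}{20} = \frac{8499}{20}$)
$\frac{r{\left(X \right)}}{202299} = \frac{8499}{20 \cdot 202299} = \frac{8499}{20} \cdot \frac{1}{202299} = \frac{2833}{1348660}$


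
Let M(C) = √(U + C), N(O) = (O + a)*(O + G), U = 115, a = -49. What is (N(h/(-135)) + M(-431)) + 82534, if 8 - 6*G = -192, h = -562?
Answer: 1473541864/18225 + 2*I*√79 ≈ 80853.0 + 17.776*I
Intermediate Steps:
G = 100/3 (G = 4/3 - ⅙*(-192) = 4/3 + 32 = 100/3 ≈ 33.333)
N(O) = (-49 + O)*(100/3 + O) (N(O) = (O - 49)*(O + 100/3) = (-49 + O)*(100/3 + O))
M(C) = √(115 + C)
(N(h/(-135)) + M(-431)) + 82534 = ((-4900/3 + (-562/(-135))² - (-26414)/(3*(-135))) + √(115 - 431)) + 82534 = ((-4900/3 + (-562*(-1/135))² - (-26414)*(-1)/(3*135)) + √(-316)) + 82534 = ((-4900/3 + (562/135)² - 47/3*562/135) + 2*I*√79) + 82534 = ((-4900/3 + 315844/18225 - 26414/405) + 2*I*√79) + 82534 = (-30640286/18225 + 2*I*√79) + 82534 = 1473541864/18225 + 2*I*√79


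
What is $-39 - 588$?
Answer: $-627$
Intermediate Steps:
$-39 - 588 = -627$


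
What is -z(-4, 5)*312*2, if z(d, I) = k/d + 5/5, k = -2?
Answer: -936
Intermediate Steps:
z(d, I) = 1 - 2/d (z(d, I) = -2/d + 5/5 = -2/d + 5*(1/5) = -2/d + 1 = 1 - 2/d)
-z(-4, 5)*312*2 = -(-2 - 4)/(-4)*312*2 = -(-1/4*(-6))*624 = -3*624/2 = -1*936 = -936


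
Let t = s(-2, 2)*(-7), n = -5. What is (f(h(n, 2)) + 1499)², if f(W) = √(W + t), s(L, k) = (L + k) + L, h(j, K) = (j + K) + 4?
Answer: (1499 + √15)² ≈ 2.2586e+6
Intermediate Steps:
h(j, K) = 4 + K + j (h(j, K) = (K + j) + 4 = 4 + K + j)
s(L, k) = k + 2*L
t = 14 (t = (2 + 2*(-2))*(-7) = (2 - 4)*(-7) = -2*(-7) = 14)
f(W) = √(14 + W) (f(W) = √(W + 14) = √(14 + W))
(f(h(n, 2)) + 1499)² = (√(14 + (4 + 2 - 5)) + 1499)² = (√(14 + 1) + 1499)² = (√15 + 1499)² = (1499 + √15)²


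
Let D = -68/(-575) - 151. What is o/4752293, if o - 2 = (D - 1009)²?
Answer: 444798953874/1571226873125 ≈ 0.28309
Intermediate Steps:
D = -86757/575 (D = -68*(-1/575) - 151 = 68/575 - 151 = -86757/575 ≈ -150.88)
o = 444798953874/330625 (o = 2 + (-86757/575 - 1009)² = 2 + (-666932/575)² = 2 + 444798292624/330625 = 444798953874/330625 ≈ 1.3453e+6)
o/4752293 = (444798953874/330625)/4752293 = (444798953874/330625)*(1/4752293) = 444798953874/1571226873125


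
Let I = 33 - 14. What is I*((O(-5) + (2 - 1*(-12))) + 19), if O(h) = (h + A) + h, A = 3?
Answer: 494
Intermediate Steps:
O(h) = 3 + 2*h (O(h) = (h + 3) + h = (3 + h) + h = 3 + 2*h)
I = 19
I*((O(-5) + (2 - 1*(-12))) + 19) = 19*(((3 + 2*(-5)) + (2 - 1*(-12))) + 19) = 19*(((3 - 10) + (2 + 12)) + 19) = 19*((-7 + 14) + 19) = 19*(7 + 19) = 19*26 = 494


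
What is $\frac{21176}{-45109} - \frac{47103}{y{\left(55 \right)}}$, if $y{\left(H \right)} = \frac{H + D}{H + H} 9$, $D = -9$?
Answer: $- \frac{38955563639}{3112521} \approx -12516.0$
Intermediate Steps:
$y{\left(H \right)} = \frac{9 \left(-9 + H\right)}{2 H}$ ($y{\left(H \right)} = \frac{H - 9}{H + H} 9 = \frac{-9 + H}{2 H} 9 = \frac{9 \left(-9 + H\right)}{2 H}$)
$\frac{21176}{-45109} - \frac{47103}{y{\left(55 \right)}} = \frac{21176}{-45109} - \frac{47103}{\frac{9}{2} \cdot \frac{1}{55} \left(-9 + 55\right)} = 21176 \left(- \frac{1}{45109}\right) - \frac{47103}{\frac{9}{2} \cdot \frac{1}{55} \cdot 46} = - \frac{21176}{45109} - \frac{47103}{\frac{207}{55}} = - \frac{21176}{45109} - \frac{863555}{69} = - \frac{38955563639}{3112521}$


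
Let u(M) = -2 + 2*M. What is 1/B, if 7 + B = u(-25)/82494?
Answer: -41247/288755 ≈ -0.14284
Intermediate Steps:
B = -288755/41247 (B = -7 + (-2 + 2*(-25))/82494 = -7 + (-2 - 50)*(1/82494) = -7 - 52*1/82494 = -7 - 26/41247 = -288755/41247 ≈ -7.0006)
1/B = 1/(-288755/41247) = -41247/288755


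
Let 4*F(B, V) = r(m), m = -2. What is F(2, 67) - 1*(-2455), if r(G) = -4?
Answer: 2454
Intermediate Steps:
F(B, V) = -1 (F(B, V) = (¼)*(-4) = -1)
F(2, 67) - 1*(-2455) = -1 - 1*(-2455) = -1 + 2455 = 2454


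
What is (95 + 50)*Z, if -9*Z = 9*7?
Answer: -1015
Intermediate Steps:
Z = -7 ≈ -7.0000
(95 + 50)*Z = (95 + 50)*(-7) = 145*(-7) = -1015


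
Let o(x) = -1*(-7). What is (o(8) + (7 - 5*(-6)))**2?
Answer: 1936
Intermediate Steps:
o(x) = 7
(o(8) + (7 - 5*(-6)))**2 = (7 + (7 - 5*(-6)))**2 = (7 + (7 + 30))**2 = (7 + 37)**2 = 44**2 = 1936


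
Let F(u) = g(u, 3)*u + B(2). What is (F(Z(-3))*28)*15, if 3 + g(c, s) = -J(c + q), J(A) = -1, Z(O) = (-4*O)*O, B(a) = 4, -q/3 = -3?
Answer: 31920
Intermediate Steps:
q = 9 (q = -3*(-3) = 9)
Z(O) = -4*O**2
g(c, s) = -2 (g(c, s) = -3 - 1*(-1) = -3 + 1 = -2)
F(u) = 4 - 2*u (F(u) = -2*u + 4 = 4 - 2*u)
(F(Z(-3))*28)*15 = ((4 - (-8)*(-3)**2)*28)*15 = ((4 - (-8)*9)*28)*15 = ((4 - 2*(-36))*28)*15 = ((4 + 72)*28)*15 = (76*28)*15 = 2128*15 = 31920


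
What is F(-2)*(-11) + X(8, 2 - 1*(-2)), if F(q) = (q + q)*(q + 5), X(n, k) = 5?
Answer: 137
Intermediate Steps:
F(q) = 2*q*(5 + q) (F(q) = (2*q)*(5 + q) = 2*q*(5 + q))
F(-2)*(-11) + X(8, 2 - 1*(-2)) = (2*(-2)*(5 - 2))*(-11) + 5 = (2*(-2)*3)*(-11) + 5 = -12*(-11) + 5 = 132 + 5 = 137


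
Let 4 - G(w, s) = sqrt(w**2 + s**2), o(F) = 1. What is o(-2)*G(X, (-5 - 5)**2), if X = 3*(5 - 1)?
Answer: 4 - 4*sqrt(634) ≈ -96.717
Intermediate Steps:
X = 12 (X = 3*4 = 12)
G(w, s) = 4 - sqrt(s**2 + w**2) (G(w, s) = 4 - sqrt(w**2 + s**2) = 4 - sqrt(s**2 + w**2))
o(-2)*G(X, (-5 - 5)**2) = 1*(4 - sqrt(((-5 - 5)**2)**2 + 12**2)) = 1*(4 - sqrt(((-10)**2)**2 + 144)) = 1*(4 - sqrt(100**2 + 144)) = 1*(4 - sqrt(10000 + 144)) = 1*(4 - sqrt(10144)) = 1*(4 - 4*sqrt(634)) = 4 - 4*sqrt(634)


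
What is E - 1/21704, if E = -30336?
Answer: -658412545/21704 ≈ -30336.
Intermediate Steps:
E - 1/21704 = -30336 - 1/21704 = -658412545/21704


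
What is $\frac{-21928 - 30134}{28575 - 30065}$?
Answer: $\frac{26031}{745} \approx 34.941$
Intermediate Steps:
$\frac{-21928 - 30134}{28575 - 30065} = - \frac{52062}{-1490} = \left(-52062\right) \left(- \frac{1}{1490}\right) = \frac{26031}{745}$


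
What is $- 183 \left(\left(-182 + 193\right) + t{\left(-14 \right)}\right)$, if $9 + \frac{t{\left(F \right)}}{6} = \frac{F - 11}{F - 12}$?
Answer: $\frac{88572}{13} \approx 6813.2$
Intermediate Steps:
$t{\left(F \right)} = -54 + \frac{6 \left(-11 + F\right)}{-12 + F}$ ($t{\left(F \right)} = -54 + 6 \frac{F - 11}{F - 12} = -54 + 6 \frac{-11 + F}{-12 + F} = -54 + \frac{6 \left(-11 + F\right)}{-12 + F}$)
$- 183 \left(\left(-182 + 193\right) + t{\left(-14 \right)}\right) = - 183 \left(\left(-182 + 193\right) + \frac{6 \left(97 - -112\right)}{-12 - 14}\right) = - 183 \left(11 + \frac{6 \left(97 + 112\right)}{-26}\right) = - 183 \left(11 + 6 \left(- \frac{1}{26}\right) 209\right) = - 183 \left(11 - \frac{627}{13}\right) = \left(-183\right) \left(- \frac{484}{13}\right) = \frac{88572}{13}$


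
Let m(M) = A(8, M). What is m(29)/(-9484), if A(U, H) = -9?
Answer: 9/9484 ≈ 0.00094897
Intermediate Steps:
m(M) = -9
m(29)/(-9484) = -9/(-9484) = -9*(-1/9484) = 9/9484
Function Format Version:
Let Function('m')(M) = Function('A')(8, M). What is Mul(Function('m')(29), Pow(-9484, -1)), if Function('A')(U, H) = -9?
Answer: Rational(9, 9484) ≈ 0.00094897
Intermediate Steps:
Function('m')(M) = -9
Mul(Function('m')(29), Pow(-9484, -1)) = Mul(-9, Pow(-9484, -1)) = Mul(-9, Rational(-1, 9484)) = Rational(9, 9484)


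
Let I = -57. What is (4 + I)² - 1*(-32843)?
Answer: 35652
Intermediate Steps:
(4 + I)² - 1*(-32843) = (4 - 57)² - 1*(-32843) = (-53)² + 32843 = 2809 + 32843 = 35652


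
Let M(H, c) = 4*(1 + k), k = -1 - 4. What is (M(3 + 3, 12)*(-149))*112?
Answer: 267008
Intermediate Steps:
k = -5
M(H, c) = -16 (M(H, c) = 4*(1 - 5) = 4*(-4) = -16)
(M(3 + 3, 12)*(-149))*112 = -16*(-149)*112 = 2384*112 = 267008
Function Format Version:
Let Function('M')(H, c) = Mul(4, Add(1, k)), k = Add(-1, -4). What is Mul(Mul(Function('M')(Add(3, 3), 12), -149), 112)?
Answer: 267008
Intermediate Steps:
k = -5
Function('M')(H, c) = -16 (Function('M')(H, c) = Mul(4, Add(1, -5)) = Mul(4, -4) = -16)
Mul(Mul(Function('M')(Add(3, 3), 12), -149), 112) = Mul(Mul(-16, -149), 112) = Mul(2384, 112) = 267008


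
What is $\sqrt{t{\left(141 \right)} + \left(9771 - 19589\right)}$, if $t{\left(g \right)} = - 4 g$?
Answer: $i \sqrt{10382} \approx 101.89 i$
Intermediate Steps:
$\sqrt{t{\left(141 \right)} + \left(9771 - 19589\right)} = \sqrt{\left(-4\right) 141 + \left(9771 - 19589\right)} = \sqrt{-564 + \left(9771 - 19589\right)} = \sqrt{-564 - 9818} = \sqrt{-10382} = i \sqrt{10382}$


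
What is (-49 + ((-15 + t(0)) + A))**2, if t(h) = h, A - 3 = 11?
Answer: 2500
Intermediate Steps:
A = 14 (A = 3 + 11 = 14)
(-49 + ((-15 + t(0)) + A))**2 = (-49 + ((-15 + 0) + 14))**2 = (-49 + (-15 + 14))**2 = (-49 - 1)**2 = (-50)**2 = 2500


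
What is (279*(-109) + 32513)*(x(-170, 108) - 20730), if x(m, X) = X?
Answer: -43347444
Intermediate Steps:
(279*(-109) + 32513)*(x(-170, 108) - 20730) = (279*(-109) + 32513)*(108 - 20730) = (-30411 + 32513)*(-20622) = 2102*(-20622) = -43347444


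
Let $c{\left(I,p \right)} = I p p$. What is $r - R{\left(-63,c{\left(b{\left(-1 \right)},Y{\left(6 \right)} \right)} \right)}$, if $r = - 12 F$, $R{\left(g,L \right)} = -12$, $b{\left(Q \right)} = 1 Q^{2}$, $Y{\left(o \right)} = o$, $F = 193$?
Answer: $-2304$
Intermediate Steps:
$b{\left(Q \right)} = Q^{2}$
$c{\left(I,p \right)} = I p^{2}$
$r = -2316$ ($r = \left(-12\right) 193 = -2316$)
$r - R{\left(-63,c{\left(b{\left(-1 \right)},Y{\left(6 \right)} \right)} \right)} = -2316 - -12 = -2316 + 12 = -2304$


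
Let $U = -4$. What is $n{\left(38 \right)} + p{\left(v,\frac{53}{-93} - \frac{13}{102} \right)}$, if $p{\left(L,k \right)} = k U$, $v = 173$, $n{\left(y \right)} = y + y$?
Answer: $\frac{41522}{527} \approx 78.789$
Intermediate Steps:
$n{\left(y \right)} = 2 y$
$p{\left(L,k \right)} = - 4 k$ ($p{\left(L,k \right)} = k \left(-4\right) = - 4 k$)
$n{\left(38 \right)} + p{\left(v,\frac{53}{-93} - \frac{13}{102} \right)} = 2 \cdot 38 - 4 \left(\frac{53}{-93} - \frac{13}{102}\right) = 76 - 4 \left(53 \left(- \frac{1}{93}\right) - \frac{13}{102}\right) = 76 - 4 \left(- \frac{53}{93} - \frac{13}{102}\right) = 76 - - \frac{1470}{527} = 76 + \frac{1470}{527} = \frac{41522}{527}$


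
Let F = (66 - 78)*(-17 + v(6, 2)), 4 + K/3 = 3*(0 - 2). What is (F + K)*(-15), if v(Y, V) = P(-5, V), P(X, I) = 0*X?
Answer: -2610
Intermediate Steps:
P(X, I) = 0
K = -30 (K = -12 + 3*(3*(0 - 2)) = -12 + 3*(3*(-2)) = -12 + 3*(-6) = -12 - 18 = -30)
v(Y, V) = 0
F = 204 (F = (66 - 78)*(-17 + 0) = -12*(-17) = 204)
(F + K)*(-15) = (204 - 30)*(-15) = 174*(-15) = -2610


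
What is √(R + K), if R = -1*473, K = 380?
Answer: I*√93 ≈ 9.6436*I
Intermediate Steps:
R = -473
√(R + K) = √(-473 + 380) = √(-93) = I*√93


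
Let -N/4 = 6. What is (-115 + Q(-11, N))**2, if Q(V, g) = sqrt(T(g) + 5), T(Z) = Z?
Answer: (115 - I*sqrt(19))**2 ≈ 13206.0 - 1002.5*I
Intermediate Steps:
N = -24 (N = -4*6 = -24)
Q(V, g) = sqrt(5 + g) (Q(V, g) = sqrt(g + 5) = sqrt(5 + g))
(-115 + Q(-11, N))**2 = (-115 + sqrt(5 - 24))**2 = (-115 + sqrt(-19))**2 = (-115 + I*sqrt(19))**2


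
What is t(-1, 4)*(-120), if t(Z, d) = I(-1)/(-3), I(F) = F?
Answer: -40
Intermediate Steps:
t(Z, d) = 1/3 (t(Z, d) = -1/(-3) = -1*(-1/3) = 1/3)
t(-1, 4)*(-120) = (1/3)*(-120) = -40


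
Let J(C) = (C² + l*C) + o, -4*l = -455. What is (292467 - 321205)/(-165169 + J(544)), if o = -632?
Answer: -28738/192015 ≈ -0.14967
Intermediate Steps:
l = 455/4 (l = -¼*(-455) = 455/4 ≈ 113.75)
J(C) = -632 + C² + 455*C/4 (J(C) = (C² + 455*C/4) - 632 = -632 + C² + 455*C/4)
(292467 - 321205)/(-165169 + J(544)) = (292467 - 321205)/(-165169 + (-632 + 544² + (455/4)*544)) = -28738/(-165169 + (-632 + 295936 + 61880)) = -28738/(-165169 + 357184) = -28738/192015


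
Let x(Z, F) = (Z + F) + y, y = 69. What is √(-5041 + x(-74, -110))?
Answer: 2*I*√1289 ≈ 71.805*I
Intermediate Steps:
x(Z, F) = 69 + F + Z (x(Z, F) = (Z + F) + 69 = (F + Z) + 69 = 69 + F + Z)
√(-5041 + x(-74, -110)) = √(-5041 + (69 - 110 - 74)) = √(-5041 - 115) = √(-5156) = 2*I*√1289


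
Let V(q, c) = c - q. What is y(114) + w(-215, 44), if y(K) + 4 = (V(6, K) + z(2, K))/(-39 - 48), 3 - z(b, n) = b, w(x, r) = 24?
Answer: 1631/87 ≈ 18.747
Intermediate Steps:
z(b, n) = 3 - b
y(K) = -343/87 - K/87 (y(K) = -4 + ((K - 1*6) + (3 - 1*2))/(-39 - 48) = -4 + ((K - 6) + (3 - 2))/(-87) = -4 + ((-6 + K) + 1)*(-1/87) = -4 + (-5 + K)*(-1/87) = -4 + (5/87 - K/87) = -343/87 - K/87)
y(114) + w(-215, 44) = (-343/87 - 1/87*114) + 24 = (-343/87 - 38/29) + 24 = -457/87 + 24 = 1631/87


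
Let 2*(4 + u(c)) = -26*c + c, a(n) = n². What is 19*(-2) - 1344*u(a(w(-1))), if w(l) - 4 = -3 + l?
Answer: 5338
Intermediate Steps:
w(l) = 1 + l (w(l) = 4 + (-3 + l) = 1 + l)
u(c) = -4 - 25*c/2 (u(c) = -4 + (-26*c + c)/2 = -4 + (-25*c)/2 = -4 - 25*c/2)
19*(-2) - 1344*u(a(w(-1))) = 19*(-2) - 1344*(-4 - 25*(1 - 1)²/2) = -38 - 1344*(-4 - 25/2*0²) = -38 - 1344*(-4 - 25/2*0) = -38 - 1344*(-4 + 0) = -38 - 1344*(-4) = -38 + 5376 = 5338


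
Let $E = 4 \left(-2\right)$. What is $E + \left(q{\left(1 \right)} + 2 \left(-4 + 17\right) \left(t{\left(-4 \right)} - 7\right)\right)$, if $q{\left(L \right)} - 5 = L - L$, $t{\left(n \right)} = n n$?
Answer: $231$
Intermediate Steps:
$t{\left(n \right)} = n^{2}$
$q{\left(L \right)} = 5$ ($q{\left(L \right)} = 5 + \left(L - L\right) = 5 + 0 = 5$)
$E = -8$
$E + \left(q{\left(1 \right)} + 2 \left(-4 + 17\right) \left(t{\left(-4 \right)} - 7\right)\right) = -8 + \left(5 + 2 \left(-4 + 17\right) \left(\left(-4\right)^{2} - 7\right)\right) = -8 + \left(5 + 2 \cdot 13 \left(16 - 7\right)\right) = -8 + \left(5 + 2 \cdot 13 \cdot 9\right) = -8 + \left(5 + 2 \cdot 117\right) = -8 + \left(5 + 234\right) = -8 + 239 = 231$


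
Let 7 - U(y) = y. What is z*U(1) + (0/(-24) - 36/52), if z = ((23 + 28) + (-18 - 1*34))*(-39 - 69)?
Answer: 8415/13 ≈ 647.31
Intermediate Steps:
U(y) = 7 - y
z = 108 (z = (51 + (-18 - 34))*(-108) = (51 - 52)*(-108) = -1*(-108) = 108)
z*U(1) + (0/(-24) - 36/52) = 108*(7 - 1*1) + (0/(-24) - 36/52) = 108*(7 - 1) + (0*(-1/24) - 36*1/52) = 108*6 + (0 - 9/13) = 648 - 9/13 = 8415/13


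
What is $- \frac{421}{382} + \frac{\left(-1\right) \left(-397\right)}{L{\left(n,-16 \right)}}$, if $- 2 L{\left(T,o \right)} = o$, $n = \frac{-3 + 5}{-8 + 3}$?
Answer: $\frac{74143}{1528} \approx 48.523$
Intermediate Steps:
$n = - \frac{2}{5}$ ($n = \frac{2}{-5} = 2 \left(- \frac{1}{5}\right) = - \frac{2}{5} \approx -0.4$)
$L{\left(T,o \right)} = - \frac{o}{2}$
$- \frac{421}{382} + \frac{\left(-1\right) \left(-397\right)}{L{\left(n,-16 \right)}} = - \frac{421}{382} + \frac{\left(-1\right) \left(-397\right)}{\left(- \frac{1}{2}\right) \left(-16\right)} = \left(-421\right) \frac{1}{382} + \frac{397}{8} = - \frac{421}{382} + 397 \cdot \frac{1}{8} = - \frac{421}{382} + \frac{397}{8} = \frac{74143}{1528}$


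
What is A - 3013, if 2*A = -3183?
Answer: -9209/2 ≈ -4604.5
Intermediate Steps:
A = -3183/2 (A = (1/2)*(-3183) = -3183/2 ≈ -1591.5)
A - 3013 = -3183/2 - 3013 = -9209/2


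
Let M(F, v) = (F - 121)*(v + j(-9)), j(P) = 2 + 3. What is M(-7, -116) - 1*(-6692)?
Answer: 20900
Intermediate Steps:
j(P) = 5
M(F, v) = (-121 + F)*(5 + v) (M(F, v) = (F - 121)*(v + 5) = (-121 + F)*(5 + v))
M(-7, -116) - 1*(-6692) = (-605 - 121*(-116) + 5*(-7) - 7*(-116)) - 1*(-6692) = (-605 + 14036 - 35 + 812) + 6692 = 14208 + 6692 = 20900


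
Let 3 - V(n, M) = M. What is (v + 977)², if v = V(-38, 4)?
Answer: 952576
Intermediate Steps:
V(n, M) = 3 - M
v = -1 (v = 3 - 1*4 = 3 - 4 = -1)
(v + 977)² = (-1 + 977)² = 976² = 952576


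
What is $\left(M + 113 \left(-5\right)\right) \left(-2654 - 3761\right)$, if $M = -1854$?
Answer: $15517885$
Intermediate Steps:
$\left(M + 113 \left(-5\right)\right) \left(-2654 - 3761\right) = \left(-1854 + 113 \left(-5\right)\right) \left(-2654 - 3761\right) = \left(-1854 - 565\right) \left(-6415\right) = \left(-2419\right) \left(-6415\right) = 15517885$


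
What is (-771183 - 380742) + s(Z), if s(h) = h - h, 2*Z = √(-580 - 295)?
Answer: -1151925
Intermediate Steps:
Z = 5*I*√35/2 (Z = √(-580 - 295)/2 = √(-875)/2 = (5*I*√35)/2 = 5*I*√35/2 ≈ 14.79*I)
s(h) = 0
(-771183 - 380742) + s(Z) = (-771183 - 380742) + 0 = -1151925 + 0 = -1151925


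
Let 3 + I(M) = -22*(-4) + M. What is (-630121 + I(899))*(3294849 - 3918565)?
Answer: 392402813092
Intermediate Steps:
I(M) = 85 + M (I(M) = -3 + (-22*(-4) + M) = -3 + (88 + M) = 85 + M)
(-630121 + I(899))*(3294849 - 3918565) = (-630121 + (85 + 899))*(3294849 - 3918565) = (-630121 + 984)*(-623716) = -629137*(-623716) = 392402813092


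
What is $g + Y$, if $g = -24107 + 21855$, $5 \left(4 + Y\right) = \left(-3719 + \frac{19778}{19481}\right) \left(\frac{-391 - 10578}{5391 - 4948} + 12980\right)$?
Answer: $- \frac{37798713905061}{3922765} \approx -9.6357 \cdot 10^{6}$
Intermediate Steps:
$Y = - \frac{37789879838281}{3922765}$ ($Y = -4 + \frac{\left(-3719 + \frac{19778}{19481}\right) \left(\frac{-391 - 10578}{5391 - 4948} + 12980\right)}{5} = -4 + \frac{\left(-3719 + 19778 \cdot \frac{1}{19481}\right) \left(- \frac{10969}{443} + 12980\right)}{5} = -4 + \frac{\left(-3719 + \frac{1798}{1771}\right) \left(\left(-10969\right) \frac{1}{443} + 12980\right)}{5} = -4 + \frac{\left(- \frac{6584551}{1771}\right) \left(- \frac{10969}{443} + 12980\right)}{5} = -4 + \frac{\left(- \frac{6584551}{1771}\right) \frac{5739171}{443}}{5} = -4 + \frac{1}{5} \left(- \frac{37789864147221}{784553}\right) = -4 - \frac{37789864147221}{3922765} = - \frac{37789879838281}{3922765} \approx -9.6335 \cdot 10^{6}$)
$g = -2252$
$g + Y = -2252 - \frac{37789879838281}{3922765} = - \frac{37798713905061}{3922765}$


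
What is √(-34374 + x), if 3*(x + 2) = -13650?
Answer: I*√38926 ≈ 197.3*I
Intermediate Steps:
x = -4552 (x = -2 + (⅓)*(-13650) = -2 - 4550 = -4552)
√(-34374 + x) = √(-34374 - 4552) = √(-38926) = I*√38926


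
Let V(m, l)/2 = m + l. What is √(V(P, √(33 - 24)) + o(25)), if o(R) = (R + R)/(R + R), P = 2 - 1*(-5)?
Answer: √21 ≈ 4.5826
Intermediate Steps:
P = 7 (P = 2 + 5 = 7)
V(m, l) = 2*l + 2*m (V(m, l) = 2*(m + l) = 2*(l + m) = 2*l + 2*m)
o(R) = 1 (o(R) = (2*R)/((2*R)) = (2*R)*(1/(2*R)) = 1)
√(V(P, √(33 - 24)) + o(25)) = √((2*√(33 - 24) + 2*7) + 1) = √((2*√9 + 14) + 1) = √((2*3 + 14) + 1) = √((6 + 14) + 1) = √(20 + 1) = √21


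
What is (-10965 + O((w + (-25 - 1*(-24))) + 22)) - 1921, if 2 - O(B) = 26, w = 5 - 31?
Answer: -12910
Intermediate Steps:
w = -26
O(B) = -24 (O(B) = 2 - 1*26 = 2 - 26 = -24)
(-10965 + O((w + (-25 - 1*(-24))) + 22)) - 1921 = (-10965 - 24) - 1921 = -10989 - 1921 = -12910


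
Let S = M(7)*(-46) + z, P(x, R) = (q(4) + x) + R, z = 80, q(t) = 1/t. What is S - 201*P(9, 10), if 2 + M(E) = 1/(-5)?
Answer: -73761/20 ≈ -3688.1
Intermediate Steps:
M(E) = -11/5 (M(E) = -2 + 1/(-5) = -2 - 1/5 = -11/5)
P(x, R) = 1/4 + R + x (P(x, R) = (1/4 + x) + R = 1/4 + R + x)
S = 906/5 (S = -11/5*(-46) + 80 = 506/5 + 80 = 906/5 ≈ 181.20)
S - 201*P(9, 10) = 906/5 - 201*(1/4 + 10 + 9) = 906/5 - 201*77/4 = 906/5 - 1*15477/4 = 906/5 - 15477/4 = -73761/20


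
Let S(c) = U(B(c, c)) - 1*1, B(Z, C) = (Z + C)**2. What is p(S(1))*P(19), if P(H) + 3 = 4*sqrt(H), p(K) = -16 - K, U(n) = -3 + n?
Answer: 48 - 64*sqrt(19) ≈ -230.97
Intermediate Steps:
B(Z, C) = (C + Z)**2
S(c) = -4 + 4*c**2 (S(c) = (-3 + (c + c)**2) - 1*1 = (-3 + (2*c)**2) - 1 = (-3 + 4*c**2) - 1 = -4 + 4*c**2)
P(H) = -3 + 4*sqrt(H)
p(S(1))*P(19) = (-16 - (-4 + 4*1**2))*(-3 + 4*sqrt(19)) = (-16 - (-4 + 4*1))*(-3 + 4*sqrt(19)) = (-16 - (-4 + 4))*(-3 + 4*sqrt(19)) = (-16 - 1*0)*(-3 + 4*sqrt(19)) = (-16 + 0)*(-3 + 4*sqrt(19)) = -16*(-3 + 4*sqrt(19)) = 48 - 64*sqrt(19)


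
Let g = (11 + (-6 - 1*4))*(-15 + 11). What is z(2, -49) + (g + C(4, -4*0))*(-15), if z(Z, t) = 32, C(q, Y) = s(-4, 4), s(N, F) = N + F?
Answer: 92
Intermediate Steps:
s(N, F) = F + N
C(q, Y) = 0 (C(q, Y) = 4 - 4 = 0)
g = -4 (g = (11 + (-6 - 4))*(-4) = (11 - 10)*(-4) = 1*(-4) = -4)
z(2, -49) + (g + C(4, -4*0))*(-15) = 32 + (-4 + 0)*(-15) = 32 - 4*(-15) = 32 + 60 = 92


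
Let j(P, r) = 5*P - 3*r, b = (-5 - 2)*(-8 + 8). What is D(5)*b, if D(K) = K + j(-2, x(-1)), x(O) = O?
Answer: 0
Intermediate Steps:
b = 0 (b = -7*0 = 0)
j(P, r) = -3*r + 5*P
D(K) = -7 + K (D(K) = K + (-3*(-1) + 5*(-2)) = K + (3 - 10) = K - 7 = -7 + K)
D(5)*b = (-7 + 5)*0 = -2*0 = 0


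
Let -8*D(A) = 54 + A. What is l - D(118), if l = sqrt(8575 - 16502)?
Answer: 43/2 + I*sqrt(7927) ≈ 21.5 + 89.034*I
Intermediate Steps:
D(A) = -27/4 - A/8 (D(A) = -(54 + A)/8 = -27/4 - A/8)
l = I*sqrt(7927) (l = sqrt(-7927) = I*sqrt(7927) ≈ 89.034*I)
l - D(118) = I*sqrt(7927) - (-27/4 - 1/8*118) = I*sqrt(7927) - (-27/4 - 59/4) = I*sqrt(7927) - 1*(-43/2) = I*sqrt(7927) + 43/2 = 43/2 + I*sqrt(7927)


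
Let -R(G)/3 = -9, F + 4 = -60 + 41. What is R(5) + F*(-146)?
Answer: 3385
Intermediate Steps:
F = -23 (F = -4 + (-60 + 41) = -4 - 19 = -23)
R(G) = 27 (R(G) = -3*(-9) = 27)
R(5) + F*(-146) = 27 - 23*(-146) = 27 + 3358 = 3385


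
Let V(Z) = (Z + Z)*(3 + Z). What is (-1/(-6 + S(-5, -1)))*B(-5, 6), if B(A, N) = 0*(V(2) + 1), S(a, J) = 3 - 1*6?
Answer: 0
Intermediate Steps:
S(a, J) = -3 (S(a, J) = 3 - 6 = -3)
V(Z) = 2*Z*(3 + Z) (V(Z) = (2*Z)*(3 + Z) = 2*Z*(3 + Z))
B(A, N) = 0 (B(A, N) = 0*(2*2*(3 + 2) + 1) = 0*(2*2*5 + 1) = 0*(20 + 1) = 0*21 = 0)
(-1/(-6 + S(-5, -1)))*B(-5, 6) = -1/(-6 - 3)*0 = -1/(-9)*0 = -1*(-1/9)*0 = (1/9)*0 = 0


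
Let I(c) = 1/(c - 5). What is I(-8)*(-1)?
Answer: 1/13 ≈ 0.076923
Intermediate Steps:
I(c) = 1/(-5 + c)
I(-8)*(-1) = -1/(-5 - 8) = -1/(-13) = -1/13*(-1) = 1/13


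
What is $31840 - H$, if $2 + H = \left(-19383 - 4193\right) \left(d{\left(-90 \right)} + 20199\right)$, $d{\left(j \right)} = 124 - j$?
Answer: $481288730$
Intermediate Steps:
$H = -481256890$ ($H = -2 + \left(-19383 - 4193\right) \left(\left(124 - -90\right) + 20199\right) = -2 - 23576 \left(\left(124 + 90\right) + 20199\right) = -2 - 23576 \left(214 + 20199\right) = -2 - 481256888 = -481256890$)
$31840 - H = 31840 - -481256890 = 31840 + 481256890 = 481288730$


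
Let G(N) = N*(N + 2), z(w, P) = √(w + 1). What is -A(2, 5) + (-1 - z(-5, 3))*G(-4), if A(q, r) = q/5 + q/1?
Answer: -52/5 - 16*I ≈ -10.4 - 16.0*I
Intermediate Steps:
z(w, P) = √(1 + w)
G(N) = N*(2 + N)
A(q, r) = 6*q/5 (A(q, r) = q*(⅕) + q*1 = q/5 + q = 6*q/5)
-A(2, 5) + (-1 - z(-5, 3))*G(-4) = -6*2/5 + (-1 - √(1 - 5))*(-4*(2 - 4)) = -1*12/5 + (-1 - √(-4))*(-4*(-2)) = -12/5 + (-1 - 2*I)*8 = -12/5 + (-8 - 16*I) = -52/5 - 16*I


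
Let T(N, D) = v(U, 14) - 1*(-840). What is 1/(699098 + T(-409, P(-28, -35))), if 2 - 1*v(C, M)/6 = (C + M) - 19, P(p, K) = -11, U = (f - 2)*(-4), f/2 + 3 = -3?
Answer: 1/699644 ≈ 1.4293e-6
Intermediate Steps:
f = -12 (f = -6 + 2*(-3) = -6 - 6 = -12)
U = 56 (U = (-12 - 2)*(-4) = -14*(-4) = 56)
v(C, M) = 126 - 6*C - 6*M (v(C, M) = 12 - 6*((C + M) - 19) = 12 - 6*(-19 + C + M) = 12 + (114 - 6*C - 6*M) = 126 - 6*C - 6*M)
T(N, D) = 546 (T(N, D) = (126 - 6*56 - 6*14) - 1*(-840) = (126 - 336 - 84) + 840 = -294 + 840 = 546)
1/(699098 + T(-409, P(-28, -35))) = 1/(699098 + 546) = 1/699644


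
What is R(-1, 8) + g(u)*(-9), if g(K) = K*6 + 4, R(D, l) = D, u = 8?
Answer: -469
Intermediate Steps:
g(K) = 4 + 6*K (g(K) = 6*K + 4 = 4 + 6*K)
R(-1, 8) + g(u)*(-9) = -1 + (4 + 6*8)*(-9) = -1 + (4 + 48)*(-9) = -1 + 52*(-9) = -1 - 468 = -469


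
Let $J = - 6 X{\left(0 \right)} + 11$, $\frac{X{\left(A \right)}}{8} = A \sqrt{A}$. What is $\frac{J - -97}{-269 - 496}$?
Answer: $- \frac{12}{85} \approx -0.14118$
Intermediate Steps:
$X{\left(A \right)} = 8 A^{\frac{3}{2}}$ ($X{\left(A \right)} = 8 A \sqrt{A} = 8 A^{\frac{3}{2}}$)
$J = 11$ ($J = - 6 \cdot 8 \cdot 0^{\frac{3}{2}} + 11 = - 6 \cdot 8 \cdot 0 + 11 = \left(-6\right) 0 + 11 = 0 + 11 = 11$)
$\frac{J - -97}{-269 - 496} = \frac{11 - -97}{-269 - 496} = \frac{11 + \left(-136 + 233\right)}{-765} = \left(11 + 97\right) \left(- \frac{1}{765}\right) = 108 \left(- \frac{1}{765}\right) = - \frac{12}{85}$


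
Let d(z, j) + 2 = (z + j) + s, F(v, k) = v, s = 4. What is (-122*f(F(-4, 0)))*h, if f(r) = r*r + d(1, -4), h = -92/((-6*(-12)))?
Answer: 7015/3 ≈ 2338.3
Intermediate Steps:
d(z, j) = 2 + j + z (d(z, j) = -2 + ((z + j) + 4) = -2 + ((j + z) + 4) = -2 + (4 + j + z) = 2 + j + z)
h = -23/18 (h = -92/72 = -92*1/72 = -23/18 ≈ -1.2778)
f(r) = -1 + r² (f(r) = r*r + (2 - 4 + 1) = r² - 1 = -1 + r²)
(-122*f(F(-4, 0)))*h = -122*(-1 + (-4)²)*(-23/18) = -122*(-1 + 16)*(-23/18) = -122*15*(-23/18) = -1830*(-23/18) = 7015/3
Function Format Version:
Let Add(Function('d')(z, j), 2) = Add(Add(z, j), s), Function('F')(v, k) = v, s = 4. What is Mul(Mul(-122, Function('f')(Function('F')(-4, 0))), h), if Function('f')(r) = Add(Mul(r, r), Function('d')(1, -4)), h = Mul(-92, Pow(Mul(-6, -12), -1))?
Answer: Rational(7015, 3) ≈ 2338.3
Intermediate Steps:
Function('d')(z, j) = Add(2, j, z) (Function('d')(z, j) = Add(-2, Add(Add(z, j), 4)) = Add(-2, Add(Add(j, z), 4)) = Add(-2, Add(4, j, z)) = Add(2, j, z))
h = Rational(-23, 18) (h = Mul(-92, Pow(72, -1)) = Mul(-92, Rational(1, 72)) = Rational(-23, 18) ≈ -1.2778)
Function('f')(r) = Add(-1, Pow(r, 2)) (Function('f')(r) = Add(Mul(r, r), Add(2, -4, 1)) = Add(Pow(r, 2), -1) = Add(-1, Pow(r, 2)))
Mul(Mul(-122, Function('f')(Function('F')(-4, 0))), h) = Mul(Mul(-122, Add(-1, Pow(-4, 2))), Rational(-23, 18)) = Mul(Mul(-122, Add(-1, 16)), Rational(-23, 18)) = Mul(Mul(-122, 15), Rational(-23, 18)) = Mul(-1830, Rational(-23, 18)) = Rational(7015, 3)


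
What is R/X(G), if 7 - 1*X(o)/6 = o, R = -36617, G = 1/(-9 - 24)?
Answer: -402787/464 ≈ -868.08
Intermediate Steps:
G = -1/33 (G = 1/(-33) = -1/33 ≈ -0.030303)
X(o) = 42 - 6*o
R/X(G) = -36617/(42 - 6*(-1/33)) = -36617/(42 + 2/11) = -36617/464/11 = -36617*11/464 = -402787/464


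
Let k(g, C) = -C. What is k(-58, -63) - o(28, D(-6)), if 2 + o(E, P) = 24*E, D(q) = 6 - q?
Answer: -607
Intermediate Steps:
o(E, P) = -2 + 24*E
k(-58, -63) - o(28, D(-6)) = -1*(-63) - (-2 + 24*28) = 63 - (-2 + 672) = 63 - 1*670 = 63 - 670 = -607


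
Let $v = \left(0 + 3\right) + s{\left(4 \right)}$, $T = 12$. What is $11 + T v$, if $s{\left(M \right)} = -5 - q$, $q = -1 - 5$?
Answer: $59$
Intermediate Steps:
$q = -6$
$s{\left(M \right)} = 1$ ($s{\left(M \right)} = -5 - -6 = -5 + 6 = 1$)
$v = 4$ ($v = \left(0 + 3\right) + 1 = 3 + 1 = 4$)
$11 + T v = 11 + 12 \cdot 4 = 11 + 48 = 59$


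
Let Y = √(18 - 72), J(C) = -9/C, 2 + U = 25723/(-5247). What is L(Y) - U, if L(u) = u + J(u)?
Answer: 36217/5247 + 7*I*√6/2 ≈ 6.9024 + 8.5732*I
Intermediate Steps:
U = -36217/5247 (U = -2 + 25723/(-5247) = -2 + 25723*(-1/5247) = -2 - 25723/5247 = -36217/5247 ≈ -6.9024)
Y = 3*I*√6 (Y = √(-54) = 3*I*√6 ≈ 7.3485*I)
L(u) = u - 9/u
L(Y) - U = (3*I*√6 - 9*(-I*√6/18)) - 1*(-36217/5247) = (3*I*√6 - (-1)*I*√6/2) + 36217/5247 = (3*I*√6 + I*√6/2) + 36217/5247 = 7*I*√6/2 + 36217/5247 = 36217/5247 + 7*I*√6/2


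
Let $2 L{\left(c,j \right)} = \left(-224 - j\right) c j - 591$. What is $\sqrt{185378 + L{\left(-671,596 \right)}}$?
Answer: $\frac{\sqrt{656602570}}{2} \approx 12812.0$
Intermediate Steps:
$L{\left(c,j \right)} = - \frac{591}{2} + \frac{c j \left(-224 - j\right)}{2}$ ($L{\left(c,j \right)} = \frac{\left(-224 - j\right) c j - 591}{2} = \frac{c \left(-224 - j\right) j - 591}{2} = \frac{c j \left(-224 - j\right) - 591}{2} = \frac{-591 + c j \left(-224 - j\right)}{2} = - \frac{591}{2} + \frac{c j \left(-224 - j\right)}{2}$)
$\sqrt{185378 + L{\left(-671,596 \right)}} = \sqrt{185378 - \left(\frac{591}{2} - 119174968 - 44790592\right)} = \sqrt{185378 - \left(- \frac{89580593}{2} - 119174968\right)} = \sqrt{185378 + \left(- \frac{591}{2} + 44790592 + 119174968\right)} = \sqrt{185378 + \frac{327930529}{2}} = \sqrt{\frac{328301285}{2}} = \frac{\sqrt{656602570}}{2}$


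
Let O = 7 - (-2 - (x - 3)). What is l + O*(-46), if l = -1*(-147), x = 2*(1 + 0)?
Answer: -221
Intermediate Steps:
x = 2 (x = 2*1 = 2)
l = 147
O = 8 (O = 7 - (-2 - (2 - 3)) = 7 - (-2 - 1*(-1)) = 7 - (-2 + 1) = 7 - 1*(-1) = 7 + 1 = 8)
l + O*(-46) = 147 + 8*(-46) = 147 - 368 = -221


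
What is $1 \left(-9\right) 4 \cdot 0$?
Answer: $0$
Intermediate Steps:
$1 \left(-9\right) 4 \cdot 0 = \left(-9\right) 0 = 0$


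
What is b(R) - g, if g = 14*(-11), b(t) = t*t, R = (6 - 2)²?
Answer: 410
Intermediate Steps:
R = 16 (R = 4² = 16)
b(t) = t²
g = -154
b(R) - g = 16² - 1*(-154) = 256 + 154 = 410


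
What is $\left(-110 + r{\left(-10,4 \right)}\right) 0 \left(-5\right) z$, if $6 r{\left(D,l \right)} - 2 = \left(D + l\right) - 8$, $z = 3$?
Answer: $0$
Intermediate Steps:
$r{\left(D,l \right)} = -1 + \frac{D}{6} + \frac{l}{6}$ ($r{\left(D,l \right)} = \frac{1}{3} + \frac{\left(D + l\right) - 8}{6} = \frac{1}{3} + \frac{-8 + D + l}{6} = \frac{1}{3} + \left(- \frac{4}{3} + \frac{D}{6} + \frac{l}{6}\right) = -1 + \frac{D}{6} + \frac{l}{6}$)
$\left(-110 + r{\left(-10,4 \right)}\right) 0 \left(-5\right) z = \left(-110 + \left(-1 + \frac{1}{6} \left(-10\right) + \frac{1}{6} \cdot 4\right)\right) 0 \left(-5\right) 3 = \left(-110 - 2\right) 0 \cdot 3 = \left(-110 - 2\right) 0 = \left(-112\right) 0 = 0$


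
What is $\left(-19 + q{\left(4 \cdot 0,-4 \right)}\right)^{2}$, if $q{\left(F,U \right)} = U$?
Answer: $529$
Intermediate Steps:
$\left(-19 + q{\left(4 \cdot 0,-4 \right)}\right)^{2} = \left(-19 - 4\right)^{2} = \left(-23\right)^{2} = 529$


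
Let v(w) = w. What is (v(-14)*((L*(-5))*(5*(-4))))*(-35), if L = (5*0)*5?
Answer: 0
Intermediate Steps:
L = 0 (L = 0*5 = 0)
(v(-14)*((L*(-5))*(5*(-4))))*(-35) = -14*0*(-5)*5*(-4)*(-35) = -0*(-20)*(-35) = -14*0*(-35) = 0*(-35) = 0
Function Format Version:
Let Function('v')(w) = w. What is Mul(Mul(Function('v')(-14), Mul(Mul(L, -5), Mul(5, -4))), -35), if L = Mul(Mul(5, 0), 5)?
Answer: 0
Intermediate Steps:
L = 0 (L = Mul(0, 5) = 0)
Mul(Mul(Function('v')(-14), Mul(Mul(L, -5), Mul(5, -4))), -35) = Mul(Mul(-14, Mul(Mul(0, -5), Mul(5, -4))), -35) = Mul(Mul(-14, Mul(0, -20)), -35) = Mul(Mul(-14, 0), -35) = Mul(0, -35) = 0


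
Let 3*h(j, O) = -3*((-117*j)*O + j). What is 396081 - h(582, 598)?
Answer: -40323549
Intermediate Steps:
h(j, O) = -j + 117*O*j (h(j, O) = (-3*((-117*j)*O + j))/3 = (-3*(-117*O*j + j))/3 = (-3*(j - 117*O*j))/3 = (-3*j + 351*O*j)/3 = -j + 117*O*j)
396081 - h(582, 598) = 396081 - 582*(-1 + 117*598) = 396081 - 582*(-1 + 69966) = 396081 - 582*69965 = 396081 - 1*40719630 = 396081 - 40719630 = -40323549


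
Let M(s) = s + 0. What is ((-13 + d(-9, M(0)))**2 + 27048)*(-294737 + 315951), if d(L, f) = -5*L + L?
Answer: 585018478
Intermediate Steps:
M(s) = s
d(L, f) = -4*L
((-13 + d(-9, M(0)))**2 + 27048)*(-294737 + 315951) = ((-13 - 4*(-9))**2 + 27048)*(-294737 + 315951) = ((-13 + 36)**2 + 27048)*21214 = (23**2 + 27048)*21214 = (529 + 27048)*21214 = 27577*21214 = 585018478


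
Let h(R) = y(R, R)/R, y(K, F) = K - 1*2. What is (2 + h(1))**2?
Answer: 1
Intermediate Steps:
y(K, F) = -2 + K (y(K, F) = K - 2 = -2 + K)
h(R) = (-2 + R)/R
(2 + h(1))**2 = (2 + (-2 + 1)/1)**2 = (2 + 1*(-1))**2 = (2 - 1)**2 = 1**2 = 1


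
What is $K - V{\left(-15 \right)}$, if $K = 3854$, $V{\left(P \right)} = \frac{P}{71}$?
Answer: $\frac{273649}{71} \approx 3854.2$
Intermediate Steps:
$V{\left(P \right)} = \frac{P}{71}$ ($V{\left(P \right)} = P \frac{1}{71} = \frac{P}{71}$)
$K - V{\left(-15 \right)} = 3854 - \frac{1}{71} \left(-15\right) = 3854 - - \frac{15}{71} = 3854 + \frac{15}{71} = \frac{273649}{71}$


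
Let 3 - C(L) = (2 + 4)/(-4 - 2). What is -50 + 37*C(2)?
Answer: 98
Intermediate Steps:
C(L) = 4 (C(L) = 3 - (2 + 4)/(-4 - 2) = 3 - 6/(-6) = 3 - 6*(-1)/6 = 3 - 1*(-1) = 3 + 1 = 4)
-50 + 37*C(2) = -50 + 37*4 = -50 + 148 = 98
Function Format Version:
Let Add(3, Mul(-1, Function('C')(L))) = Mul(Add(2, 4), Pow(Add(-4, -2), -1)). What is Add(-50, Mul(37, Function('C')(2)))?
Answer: 98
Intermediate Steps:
Function('C')(L) = 4 (Function('C')(L) = Add(3, Mul(-1, Mul(Add(2, 4), Pow(Add(-4, -2), -1)))) = Add(3, Mul(-1, Mul(6, Pow(-6, -1)))) = Add(3, Mul(-1, Mul(6, Rational(-1, 6)))) = Add(3, Mul(-1, -1)) = Add(3, 1) = 4)
Add(-50, Mul(37, Function('C')(2))) = Add(-50, Mul(37, 4)) = Add(-50, 148) = 98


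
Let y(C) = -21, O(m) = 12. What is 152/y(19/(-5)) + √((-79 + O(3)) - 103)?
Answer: -152/21 + I*√170 ≈ -7.2381 + 13.038*I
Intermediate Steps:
152/y(19/(-5)) + √((-79 + O(3)) - 103) = 152/(-21) + √((-79 + 12) - 103) = 152*(-1/21) + √(-67 - 103) = -152/21 + √(-170) = -152/21 + I*√170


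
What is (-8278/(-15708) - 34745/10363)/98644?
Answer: -229994773/8028734001288 ≈ -2.8646e-5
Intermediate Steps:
(-8278/(-15708) - 34745/10363)/98644 = (-8278*(-1/15708) - 34745*1/10363)*(1/98644) = (4139/7854 - 34745/10363)*(1/98644) = -229994773/81391002*1/98644 = -229994773/8028734001288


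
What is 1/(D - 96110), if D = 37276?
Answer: -1/58834 ≈ -1.6997e-5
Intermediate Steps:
1/(D - 96110) = 1/(37276 - 96110) = 1/(-58834) = -1/58834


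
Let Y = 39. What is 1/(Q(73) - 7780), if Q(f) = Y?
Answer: -1/7741 ≈ -0.00012918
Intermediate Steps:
Q(f) = 39
1/(Q(73) - 7780) = 1/(39 - 7780) = 1/(-7741) = -1/7741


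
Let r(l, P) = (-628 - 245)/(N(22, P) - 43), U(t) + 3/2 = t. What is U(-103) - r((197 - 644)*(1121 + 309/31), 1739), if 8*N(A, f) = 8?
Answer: -877/7 ≈ -125.29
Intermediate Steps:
U(t) = -3/2 + t
N(A, f) = 1 (N(A, f) = (⅛)*8 = 1)
r(l, P) = 291/14 (r(l, P) = (-628 - 245)/(1 - 43) = -873/(-42) = -873*(-1/42) = 291/14)
U(-103) - r((197 - 644)*(1121 + 309/31), 1739) = (-3/2 - 103) - 1*291/14 = -209/2 - 291/14 = -877/7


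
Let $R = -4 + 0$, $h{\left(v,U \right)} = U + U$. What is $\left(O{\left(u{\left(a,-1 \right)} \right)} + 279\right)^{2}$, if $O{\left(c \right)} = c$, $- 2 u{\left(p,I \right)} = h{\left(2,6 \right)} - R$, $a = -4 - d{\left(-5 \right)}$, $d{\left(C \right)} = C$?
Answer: $73441$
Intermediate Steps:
$h{\left(v,U \right)} = 2 U$
$R = -4$
$a = 1$ ($a = -4 - -5 = -4 + 5 = 1$)
$u{\left(p,I \right)} = -8$ ($u{\left(p,I \right)} = - \frac{2 \cdot 6 - -4}{2} = - \frac{12 + 4}{2} = \left(- \frac{1}{2}\right) 16 = -8$)
$\left(O{\left(u{\left(a,-1 \right)} \right)} + 279\right)^{2} = \left(-8 + 279\right)^{2} = 271^{2} = 73441$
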